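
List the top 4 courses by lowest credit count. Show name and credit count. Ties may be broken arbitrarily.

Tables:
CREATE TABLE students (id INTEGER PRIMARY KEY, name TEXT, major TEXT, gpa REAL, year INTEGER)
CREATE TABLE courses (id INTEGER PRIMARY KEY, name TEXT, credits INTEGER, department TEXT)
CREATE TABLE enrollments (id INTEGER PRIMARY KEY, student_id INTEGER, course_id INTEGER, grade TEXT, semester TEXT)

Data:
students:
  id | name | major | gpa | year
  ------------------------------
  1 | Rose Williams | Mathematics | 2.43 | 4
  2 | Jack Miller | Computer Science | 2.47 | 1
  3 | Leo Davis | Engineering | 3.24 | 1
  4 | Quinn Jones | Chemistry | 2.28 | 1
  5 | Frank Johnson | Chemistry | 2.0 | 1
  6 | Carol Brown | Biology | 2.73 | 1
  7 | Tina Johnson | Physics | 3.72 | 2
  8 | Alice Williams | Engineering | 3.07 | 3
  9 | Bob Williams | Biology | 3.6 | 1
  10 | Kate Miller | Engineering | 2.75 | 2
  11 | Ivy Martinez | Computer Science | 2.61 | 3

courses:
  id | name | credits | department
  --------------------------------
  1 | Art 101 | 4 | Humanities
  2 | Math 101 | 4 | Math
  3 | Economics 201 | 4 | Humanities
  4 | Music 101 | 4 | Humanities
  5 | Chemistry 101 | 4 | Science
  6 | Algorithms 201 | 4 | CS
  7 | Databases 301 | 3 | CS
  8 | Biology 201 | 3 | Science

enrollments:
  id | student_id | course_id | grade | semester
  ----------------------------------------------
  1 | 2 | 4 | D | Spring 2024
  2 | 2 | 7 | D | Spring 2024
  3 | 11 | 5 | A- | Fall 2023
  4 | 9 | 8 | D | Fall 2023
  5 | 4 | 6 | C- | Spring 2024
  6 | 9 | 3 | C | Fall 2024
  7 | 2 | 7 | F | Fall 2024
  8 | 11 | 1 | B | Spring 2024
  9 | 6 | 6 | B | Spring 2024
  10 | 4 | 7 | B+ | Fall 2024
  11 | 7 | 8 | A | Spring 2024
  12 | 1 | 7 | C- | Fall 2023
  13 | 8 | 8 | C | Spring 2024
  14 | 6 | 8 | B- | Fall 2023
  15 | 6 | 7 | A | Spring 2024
SELECT name, credits FROM courses ORDER BY credits ASC LIMIT 4

Execution result:
name | credits
Databases 301 | 3
Biology 201 | 3
Art 101 | 4
Math 101 | 4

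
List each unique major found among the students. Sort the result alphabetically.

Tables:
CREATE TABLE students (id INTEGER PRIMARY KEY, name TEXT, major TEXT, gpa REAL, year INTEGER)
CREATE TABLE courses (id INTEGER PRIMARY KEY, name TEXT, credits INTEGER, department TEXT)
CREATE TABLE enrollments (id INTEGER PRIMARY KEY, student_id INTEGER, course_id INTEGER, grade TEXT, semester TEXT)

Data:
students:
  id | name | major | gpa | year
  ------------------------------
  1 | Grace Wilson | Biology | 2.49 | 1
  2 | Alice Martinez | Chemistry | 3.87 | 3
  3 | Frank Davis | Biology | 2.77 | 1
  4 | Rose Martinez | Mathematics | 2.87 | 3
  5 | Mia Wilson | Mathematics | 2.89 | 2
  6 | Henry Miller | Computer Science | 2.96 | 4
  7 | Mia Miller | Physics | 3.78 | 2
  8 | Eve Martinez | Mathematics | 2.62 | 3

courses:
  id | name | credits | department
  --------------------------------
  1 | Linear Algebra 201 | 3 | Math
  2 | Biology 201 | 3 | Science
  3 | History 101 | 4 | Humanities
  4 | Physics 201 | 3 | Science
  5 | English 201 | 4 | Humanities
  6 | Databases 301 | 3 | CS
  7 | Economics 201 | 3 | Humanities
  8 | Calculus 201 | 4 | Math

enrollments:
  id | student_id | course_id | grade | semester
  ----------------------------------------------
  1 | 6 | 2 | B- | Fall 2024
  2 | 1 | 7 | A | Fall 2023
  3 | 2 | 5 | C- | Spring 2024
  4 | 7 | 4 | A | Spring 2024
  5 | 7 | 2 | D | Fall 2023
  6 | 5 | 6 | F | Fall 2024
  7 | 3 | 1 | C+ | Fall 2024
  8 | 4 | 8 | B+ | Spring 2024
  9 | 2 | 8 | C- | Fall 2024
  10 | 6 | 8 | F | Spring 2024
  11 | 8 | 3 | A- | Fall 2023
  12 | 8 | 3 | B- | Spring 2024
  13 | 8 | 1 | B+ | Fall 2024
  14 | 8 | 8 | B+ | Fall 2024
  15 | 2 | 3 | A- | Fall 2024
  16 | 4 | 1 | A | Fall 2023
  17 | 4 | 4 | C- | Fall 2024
SELECT DISTINCT major FROM students ORDER BY major

Execution result:
major
Biology
Chemistry
Computer Science
Mathematics
Physics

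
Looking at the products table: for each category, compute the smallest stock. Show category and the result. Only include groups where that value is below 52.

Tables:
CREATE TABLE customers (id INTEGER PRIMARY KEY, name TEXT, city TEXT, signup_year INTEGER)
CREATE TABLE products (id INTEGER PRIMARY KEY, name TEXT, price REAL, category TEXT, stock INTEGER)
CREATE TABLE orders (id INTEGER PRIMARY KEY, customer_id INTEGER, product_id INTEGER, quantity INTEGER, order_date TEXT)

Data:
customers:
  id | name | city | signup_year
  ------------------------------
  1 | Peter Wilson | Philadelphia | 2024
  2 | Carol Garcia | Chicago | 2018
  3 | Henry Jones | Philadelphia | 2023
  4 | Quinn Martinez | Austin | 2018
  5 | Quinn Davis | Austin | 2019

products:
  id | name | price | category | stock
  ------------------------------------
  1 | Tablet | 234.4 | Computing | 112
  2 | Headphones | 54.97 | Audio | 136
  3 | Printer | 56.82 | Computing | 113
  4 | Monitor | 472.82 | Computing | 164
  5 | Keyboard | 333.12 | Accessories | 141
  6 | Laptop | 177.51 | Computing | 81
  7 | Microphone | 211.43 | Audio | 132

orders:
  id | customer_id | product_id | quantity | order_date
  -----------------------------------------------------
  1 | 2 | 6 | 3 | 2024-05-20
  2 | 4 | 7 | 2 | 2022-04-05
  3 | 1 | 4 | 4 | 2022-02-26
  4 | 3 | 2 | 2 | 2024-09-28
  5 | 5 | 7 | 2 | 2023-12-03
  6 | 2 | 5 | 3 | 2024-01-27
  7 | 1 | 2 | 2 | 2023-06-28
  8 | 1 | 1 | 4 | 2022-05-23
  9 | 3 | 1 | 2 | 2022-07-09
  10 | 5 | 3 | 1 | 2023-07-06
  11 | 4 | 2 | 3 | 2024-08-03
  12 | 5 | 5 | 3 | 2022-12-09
SELECT category, MIN(stock) AS min_stock FROM products GROUP BY category HAVING MIN(stock) < 52

Execution result:
(no rows)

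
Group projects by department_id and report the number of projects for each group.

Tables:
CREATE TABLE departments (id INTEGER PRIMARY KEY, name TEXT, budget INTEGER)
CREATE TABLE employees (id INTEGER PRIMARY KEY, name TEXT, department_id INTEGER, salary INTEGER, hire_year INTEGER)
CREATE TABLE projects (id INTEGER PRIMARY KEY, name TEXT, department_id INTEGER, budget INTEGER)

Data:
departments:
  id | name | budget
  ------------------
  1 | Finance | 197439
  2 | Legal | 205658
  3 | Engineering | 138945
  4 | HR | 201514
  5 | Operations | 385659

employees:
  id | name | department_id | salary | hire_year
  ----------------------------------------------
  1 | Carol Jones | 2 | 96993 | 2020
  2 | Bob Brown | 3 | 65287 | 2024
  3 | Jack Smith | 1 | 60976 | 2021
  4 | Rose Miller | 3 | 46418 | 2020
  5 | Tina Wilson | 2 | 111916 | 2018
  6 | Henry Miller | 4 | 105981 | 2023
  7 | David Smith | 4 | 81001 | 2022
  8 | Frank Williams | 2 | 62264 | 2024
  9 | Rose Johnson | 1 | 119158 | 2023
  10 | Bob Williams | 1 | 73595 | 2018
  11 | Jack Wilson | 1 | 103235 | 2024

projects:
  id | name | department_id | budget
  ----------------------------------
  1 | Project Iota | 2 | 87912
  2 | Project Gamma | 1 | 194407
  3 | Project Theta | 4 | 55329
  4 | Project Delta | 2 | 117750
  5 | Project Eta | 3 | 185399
SELECT department_id, COUNT(*) AS n FROM projects GROUP BY department_id

Execution result:
department_id | n
1 | 1
2 | 2
3 | 1
4 | 1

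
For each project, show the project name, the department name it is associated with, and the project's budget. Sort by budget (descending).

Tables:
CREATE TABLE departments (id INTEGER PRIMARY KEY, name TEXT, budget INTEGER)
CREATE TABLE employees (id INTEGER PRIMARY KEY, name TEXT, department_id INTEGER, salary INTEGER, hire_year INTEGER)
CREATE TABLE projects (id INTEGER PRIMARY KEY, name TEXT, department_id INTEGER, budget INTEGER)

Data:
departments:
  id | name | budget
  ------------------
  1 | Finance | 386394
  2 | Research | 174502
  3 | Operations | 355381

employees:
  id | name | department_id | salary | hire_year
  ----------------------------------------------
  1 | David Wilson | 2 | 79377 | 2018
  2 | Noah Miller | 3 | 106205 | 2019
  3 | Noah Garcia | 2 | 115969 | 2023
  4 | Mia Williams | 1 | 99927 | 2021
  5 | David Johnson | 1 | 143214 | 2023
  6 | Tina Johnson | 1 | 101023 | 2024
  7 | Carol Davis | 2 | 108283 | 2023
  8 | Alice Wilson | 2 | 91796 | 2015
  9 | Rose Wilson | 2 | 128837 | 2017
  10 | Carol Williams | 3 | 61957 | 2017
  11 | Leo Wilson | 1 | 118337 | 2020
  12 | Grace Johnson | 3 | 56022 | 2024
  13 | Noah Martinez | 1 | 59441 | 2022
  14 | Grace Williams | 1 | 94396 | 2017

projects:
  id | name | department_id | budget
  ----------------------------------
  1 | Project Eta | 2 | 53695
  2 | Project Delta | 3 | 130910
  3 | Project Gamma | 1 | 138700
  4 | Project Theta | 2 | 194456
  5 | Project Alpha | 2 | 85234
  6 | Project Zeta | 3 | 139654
SELECT c.name, p.name AS department, c.budget FROM projects c JOIN departments p ON c.department_id = p.id ORDER BY c.budget DESC

Execution result:
name | department | budget
Project Theta | Research | 194456
Project Zeta | Operations | 139654
Project Gamma | Finance | 138700
Project Delta | Operations | 130910
Project Alpha | Research | 85234
Project Eta | Research | 53695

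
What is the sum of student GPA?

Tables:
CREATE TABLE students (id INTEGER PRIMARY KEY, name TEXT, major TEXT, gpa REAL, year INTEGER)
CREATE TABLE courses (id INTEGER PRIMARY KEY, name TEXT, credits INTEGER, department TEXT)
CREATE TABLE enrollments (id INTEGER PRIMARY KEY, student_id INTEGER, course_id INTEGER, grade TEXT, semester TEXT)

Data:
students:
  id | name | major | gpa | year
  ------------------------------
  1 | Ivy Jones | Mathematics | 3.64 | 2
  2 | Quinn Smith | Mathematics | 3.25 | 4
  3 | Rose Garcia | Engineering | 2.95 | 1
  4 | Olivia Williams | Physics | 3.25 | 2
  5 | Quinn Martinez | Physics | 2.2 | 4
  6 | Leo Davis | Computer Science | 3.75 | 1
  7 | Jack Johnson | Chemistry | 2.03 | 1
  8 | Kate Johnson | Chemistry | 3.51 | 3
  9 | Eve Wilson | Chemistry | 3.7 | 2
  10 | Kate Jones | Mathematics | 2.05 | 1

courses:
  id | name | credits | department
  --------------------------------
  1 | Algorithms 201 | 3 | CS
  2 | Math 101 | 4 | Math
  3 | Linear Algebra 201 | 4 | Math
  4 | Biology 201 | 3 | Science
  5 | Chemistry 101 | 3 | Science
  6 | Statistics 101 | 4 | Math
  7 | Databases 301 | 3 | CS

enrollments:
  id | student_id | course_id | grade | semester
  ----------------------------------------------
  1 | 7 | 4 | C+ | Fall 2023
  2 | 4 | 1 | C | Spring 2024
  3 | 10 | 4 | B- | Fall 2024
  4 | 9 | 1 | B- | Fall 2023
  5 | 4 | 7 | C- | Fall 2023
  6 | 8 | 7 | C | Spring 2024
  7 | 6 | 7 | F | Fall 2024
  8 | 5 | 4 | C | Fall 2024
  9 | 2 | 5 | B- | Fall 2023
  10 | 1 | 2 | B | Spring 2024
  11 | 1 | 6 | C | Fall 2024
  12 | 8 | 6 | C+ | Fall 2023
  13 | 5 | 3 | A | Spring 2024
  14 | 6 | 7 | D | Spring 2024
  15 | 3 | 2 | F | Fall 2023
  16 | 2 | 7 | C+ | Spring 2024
SELECT SUM(gpa) FROM students

Execution result:
30.33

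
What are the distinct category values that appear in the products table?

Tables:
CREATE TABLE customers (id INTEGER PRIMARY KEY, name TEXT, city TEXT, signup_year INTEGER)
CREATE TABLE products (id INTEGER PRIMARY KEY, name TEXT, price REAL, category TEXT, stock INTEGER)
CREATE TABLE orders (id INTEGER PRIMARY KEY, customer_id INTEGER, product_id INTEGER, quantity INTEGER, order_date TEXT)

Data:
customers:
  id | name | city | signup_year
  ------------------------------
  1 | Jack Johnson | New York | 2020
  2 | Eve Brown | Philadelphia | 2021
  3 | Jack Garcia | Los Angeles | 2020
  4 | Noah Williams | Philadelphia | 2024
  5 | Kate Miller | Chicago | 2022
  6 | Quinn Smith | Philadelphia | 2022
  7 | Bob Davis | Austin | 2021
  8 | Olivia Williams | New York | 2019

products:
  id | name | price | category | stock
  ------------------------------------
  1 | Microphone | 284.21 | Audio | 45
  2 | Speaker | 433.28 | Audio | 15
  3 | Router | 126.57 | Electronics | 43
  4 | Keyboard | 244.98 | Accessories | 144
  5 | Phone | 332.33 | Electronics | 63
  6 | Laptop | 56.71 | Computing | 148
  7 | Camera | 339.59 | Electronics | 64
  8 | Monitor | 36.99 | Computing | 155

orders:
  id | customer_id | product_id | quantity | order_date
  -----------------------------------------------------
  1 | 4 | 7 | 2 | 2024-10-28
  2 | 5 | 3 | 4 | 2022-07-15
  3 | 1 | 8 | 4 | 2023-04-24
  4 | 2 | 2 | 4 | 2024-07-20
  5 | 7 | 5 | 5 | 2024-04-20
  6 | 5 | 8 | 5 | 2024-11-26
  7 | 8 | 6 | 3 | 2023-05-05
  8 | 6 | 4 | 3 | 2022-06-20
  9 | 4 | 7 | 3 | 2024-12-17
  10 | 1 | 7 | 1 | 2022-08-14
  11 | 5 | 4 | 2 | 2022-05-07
SELECT DISTINCT category FROM products

Execution result:
category
Audio
Electronics
Accessories
Computing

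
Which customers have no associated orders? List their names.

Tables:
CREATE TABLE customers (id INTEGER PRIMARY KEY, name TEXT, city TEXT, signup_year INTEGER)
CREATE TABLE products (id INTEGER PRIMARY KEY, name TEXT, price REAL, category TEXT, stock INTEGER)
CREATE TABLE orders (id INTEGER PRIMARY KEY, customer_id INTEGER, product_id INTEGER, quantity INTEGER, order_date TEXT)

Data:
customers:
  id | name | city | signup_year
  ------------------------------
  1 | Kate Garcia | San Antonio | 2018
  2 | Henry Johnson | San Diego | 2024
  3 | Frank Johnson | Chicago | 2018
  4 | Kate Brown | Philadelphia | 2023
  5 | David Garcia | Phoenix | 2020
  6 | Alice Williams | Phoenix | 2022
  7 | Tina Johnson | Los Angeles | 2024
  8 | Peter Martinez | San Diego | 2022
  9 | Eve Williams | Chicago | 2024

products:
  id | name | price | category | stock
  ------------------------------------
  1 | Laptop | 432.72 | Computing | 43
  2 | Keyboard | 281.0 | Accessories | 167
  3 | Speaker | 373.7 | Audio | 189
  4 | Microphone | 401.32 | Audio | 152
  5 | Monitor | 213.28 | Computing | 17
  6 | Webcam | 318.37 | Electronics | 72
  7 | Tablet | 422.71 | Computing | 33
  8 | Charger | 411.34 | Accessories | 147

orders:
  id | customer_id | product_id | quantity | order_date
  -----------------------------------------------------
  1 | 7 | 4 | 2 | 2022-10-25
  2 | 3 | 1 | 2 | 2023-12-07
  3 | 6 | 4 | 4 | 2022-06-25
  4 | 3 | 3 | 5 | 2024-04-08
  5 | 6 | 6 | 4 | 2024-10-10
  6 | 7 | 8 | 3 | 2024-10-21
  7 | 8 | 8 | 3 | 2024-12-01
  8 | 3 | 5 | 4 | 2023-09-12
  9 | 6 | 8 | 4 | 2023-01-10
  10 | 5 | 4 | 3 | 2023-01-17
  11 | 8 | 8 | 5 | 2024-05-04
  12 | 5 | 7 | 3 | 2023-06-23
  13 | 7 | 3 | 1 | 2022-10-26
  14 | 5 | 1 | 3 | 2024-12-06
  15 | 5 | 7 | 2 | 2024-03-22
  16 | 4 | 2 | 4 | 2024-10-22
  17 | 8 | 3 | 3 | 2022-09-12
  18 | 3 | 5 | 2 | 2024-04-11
SELECT p.name FROM customers p LEFT JOIN orders c ON c.customer_id = p.id WHERE c.id IS NULL

Execution result:
name
Kate Garcia
Henry Johnson
Eve Williams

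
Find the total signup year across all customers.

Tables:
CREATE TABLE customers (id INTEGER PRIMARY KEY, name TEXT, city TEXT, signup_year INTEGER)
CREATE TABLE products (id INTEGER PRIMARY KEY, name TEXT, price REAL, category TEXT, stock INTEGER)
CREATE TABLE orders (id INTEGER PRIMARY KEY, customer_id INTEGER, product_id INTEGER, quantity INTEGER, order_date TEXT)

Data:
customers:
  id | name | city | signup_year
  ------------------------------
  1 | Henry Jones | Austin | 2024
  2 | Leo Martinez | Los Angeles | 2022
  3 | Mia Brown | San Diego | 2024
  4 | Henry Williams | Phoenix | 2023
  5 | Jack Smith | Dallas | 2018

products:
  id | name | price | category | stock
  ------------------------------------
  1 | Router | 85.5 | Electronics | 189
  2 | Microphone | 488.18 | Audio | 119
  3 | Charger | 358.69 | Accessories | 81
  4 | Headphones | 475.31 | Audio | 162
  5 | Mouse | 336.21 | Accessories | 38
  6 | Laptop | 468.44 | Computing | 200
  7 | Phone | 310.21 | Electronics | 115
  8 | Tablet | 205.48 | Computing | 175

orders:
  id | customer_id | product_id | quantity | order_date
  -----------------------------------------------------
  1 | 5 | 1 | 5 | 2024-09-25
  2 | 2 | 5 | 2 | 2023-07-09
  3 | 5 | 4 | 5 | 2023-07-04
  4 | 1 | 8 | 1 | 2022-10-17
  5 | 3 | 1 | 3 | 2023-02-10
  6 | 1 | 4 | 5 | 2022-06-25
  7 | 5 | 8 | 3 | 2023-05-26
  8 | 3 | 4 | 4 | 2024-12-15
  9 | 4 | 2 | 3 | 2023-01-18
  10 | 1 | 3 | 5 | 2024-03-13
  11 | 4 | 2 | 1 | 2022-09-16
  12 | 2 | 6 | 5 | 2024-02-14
SELECT SUM(signup_year) FROM customers

Execution result:
10111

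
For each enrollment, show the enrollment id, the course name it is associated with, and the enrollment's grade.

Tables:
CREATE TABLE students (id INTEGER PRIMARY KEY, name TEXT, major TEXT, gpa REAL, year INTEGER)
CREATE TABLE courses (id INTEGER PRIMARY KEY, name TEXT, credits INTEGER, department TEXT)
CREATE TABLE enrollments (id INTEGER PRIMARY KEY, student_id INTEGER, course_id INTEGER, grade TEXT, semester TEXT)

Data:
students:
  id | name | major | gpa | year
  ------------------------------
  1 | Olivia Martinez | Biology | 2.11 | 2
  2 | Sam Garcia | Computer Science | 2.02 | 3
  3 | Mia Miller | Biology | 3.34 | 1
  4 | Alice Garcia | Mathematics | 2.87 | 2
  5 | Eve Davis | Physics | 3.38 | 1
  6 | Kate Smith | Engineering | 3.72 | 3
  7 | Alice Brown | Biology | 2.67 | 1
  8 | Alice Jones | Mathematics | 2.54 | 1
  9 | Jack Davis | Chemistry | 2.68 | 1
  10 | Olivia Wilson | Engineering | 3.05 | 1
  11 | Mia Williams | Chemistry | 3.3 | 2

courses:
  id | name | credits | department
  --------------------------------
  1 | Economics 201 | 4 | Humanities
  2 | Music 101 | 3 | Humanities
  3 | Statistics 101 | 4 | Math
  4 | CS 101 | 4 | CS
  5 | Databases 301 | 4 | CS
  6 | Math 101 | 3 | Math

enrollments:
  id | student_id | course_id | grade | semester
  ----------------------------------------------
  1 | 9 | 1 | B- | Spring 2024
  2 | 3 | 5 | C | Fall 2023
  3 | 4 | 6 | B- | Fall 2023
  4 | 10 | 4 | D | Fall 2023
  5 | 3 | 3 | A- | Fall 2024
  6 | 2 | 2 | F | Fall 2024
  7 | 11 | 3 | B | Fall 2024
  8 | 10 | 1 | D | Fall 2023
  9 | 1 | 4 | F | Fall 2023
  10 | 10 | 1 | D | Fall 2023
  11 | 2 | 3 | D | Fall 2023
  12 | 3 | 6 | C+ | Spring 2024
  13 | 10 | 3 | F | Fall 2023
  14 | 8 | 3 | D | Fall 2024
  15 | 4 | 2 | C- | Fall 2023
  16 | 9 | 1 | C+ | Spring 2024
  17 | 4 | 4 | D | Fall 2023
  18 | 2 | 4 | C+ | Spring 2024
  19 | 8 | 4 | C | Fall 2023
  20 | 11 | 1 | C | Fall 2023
SELECT c.id, p.name AS course, c.grade FROM enrollments c JOIN courses p ON c.course_id = p.id

Execution result:
id | course | grade
1 | Economics 201 | B-
2 | Databases 301 | C
3 | Math 101 | B-
4 | CS 101 | D
5 | Statistics 101 | A-
6 | Music 101 | F
7 | Statistics 101 | B
8 | Economics 201 | D
9 | CS 101 | F
10 | Economics 201 | D
11 | Statistics 101 | D
12 | Math 101 | C+
13 | Statistics 101 | F
14 | Statistics 101 | D
15 | Music 101 | C-
16 | Economics 201 | C+
17 | CS 101 | D
18 | CS 101 | C+
19 | CS 101 | C
20 | Economics 201 | C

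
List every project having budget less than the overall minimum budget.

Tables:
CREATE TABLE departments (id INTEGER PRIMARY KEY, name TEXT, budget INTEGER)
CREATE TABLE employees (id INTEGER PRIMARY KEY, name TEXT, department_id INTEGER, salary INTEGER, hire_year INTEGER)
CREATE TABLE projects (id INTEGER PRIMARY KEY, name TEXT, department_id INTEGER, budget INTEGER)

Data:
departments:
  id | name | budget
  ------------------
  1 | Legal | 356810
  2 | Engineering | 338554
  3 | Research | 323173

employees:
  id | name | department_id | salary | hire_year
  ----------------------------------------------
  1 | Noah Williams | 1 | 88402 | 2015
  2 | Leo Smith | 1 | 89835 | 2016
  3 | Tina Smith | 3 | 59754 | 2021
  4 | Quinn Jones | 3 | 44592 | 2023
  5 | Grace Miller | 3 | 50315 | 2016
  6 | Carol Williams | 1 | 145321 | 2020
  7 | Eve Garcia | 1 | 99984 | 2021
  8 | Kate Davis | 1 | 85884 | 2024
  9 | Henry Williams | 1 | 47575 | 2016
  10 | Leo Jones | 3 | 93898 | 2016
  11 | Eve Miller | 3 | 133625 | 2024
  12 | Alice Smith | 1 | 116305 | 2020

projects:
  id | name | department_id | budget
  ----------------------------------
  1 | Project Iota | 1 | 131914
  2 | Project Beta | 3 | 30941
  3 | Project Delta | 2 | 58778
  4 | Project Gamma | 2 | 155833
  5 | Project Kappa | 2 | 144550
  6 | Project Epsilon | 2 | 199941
SELECT name, budget FROM projects WHERE budget < (SELECT MIN(budget) FROM projects)

Execution result:
(no rows)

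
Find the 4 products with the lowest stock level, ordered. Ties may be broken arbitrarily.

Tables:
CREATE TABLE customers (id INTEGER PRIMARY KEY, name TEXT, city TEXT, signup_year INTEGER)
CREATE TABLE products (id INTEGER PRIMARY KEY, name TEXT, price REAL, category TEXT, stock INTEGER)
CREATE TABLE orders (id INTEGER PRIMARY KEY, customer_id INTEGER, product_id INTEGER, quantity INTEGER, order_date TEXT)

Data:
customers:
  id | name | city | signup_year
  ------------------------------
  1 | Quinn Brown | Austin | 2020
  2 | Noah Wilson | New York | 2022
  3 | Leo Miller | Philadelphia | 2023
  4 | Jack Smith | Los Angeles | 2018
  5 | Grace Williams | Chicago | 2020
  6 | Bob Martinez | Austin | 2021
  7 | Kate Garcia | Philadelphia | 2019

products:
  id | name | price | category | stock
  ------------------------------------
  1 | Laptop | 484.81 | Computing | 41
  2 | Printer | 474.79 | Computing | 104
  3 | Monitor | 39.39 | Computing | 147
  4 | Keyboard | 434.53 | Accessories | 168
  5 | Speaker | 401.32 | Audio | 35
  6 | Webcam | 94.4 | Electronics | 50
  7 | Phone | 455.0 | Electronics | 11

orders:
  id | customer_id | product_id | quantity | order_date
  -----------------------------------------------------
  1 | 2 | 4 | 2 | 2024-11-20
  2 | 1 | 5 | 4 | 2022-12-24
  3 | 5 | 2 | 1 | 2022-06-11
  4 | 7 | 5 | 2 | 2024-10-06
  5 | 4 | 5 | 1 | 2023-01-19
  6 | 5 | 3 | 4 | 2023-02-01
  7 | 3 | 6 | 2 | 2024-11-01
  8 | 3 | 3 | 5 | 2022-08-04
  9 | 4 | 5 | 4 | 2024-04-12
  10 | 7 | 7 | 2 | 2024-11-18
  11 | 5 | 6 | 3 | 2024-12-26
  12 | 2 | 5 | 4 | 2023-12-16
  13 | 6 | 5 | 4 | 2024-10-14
SELECT name, stock FROM products ORDER BY stock ASC LIMIT 4

Execution result:
name | stock
Phone | 11
Speaker | 35
Laptop | 41
Webcam | 50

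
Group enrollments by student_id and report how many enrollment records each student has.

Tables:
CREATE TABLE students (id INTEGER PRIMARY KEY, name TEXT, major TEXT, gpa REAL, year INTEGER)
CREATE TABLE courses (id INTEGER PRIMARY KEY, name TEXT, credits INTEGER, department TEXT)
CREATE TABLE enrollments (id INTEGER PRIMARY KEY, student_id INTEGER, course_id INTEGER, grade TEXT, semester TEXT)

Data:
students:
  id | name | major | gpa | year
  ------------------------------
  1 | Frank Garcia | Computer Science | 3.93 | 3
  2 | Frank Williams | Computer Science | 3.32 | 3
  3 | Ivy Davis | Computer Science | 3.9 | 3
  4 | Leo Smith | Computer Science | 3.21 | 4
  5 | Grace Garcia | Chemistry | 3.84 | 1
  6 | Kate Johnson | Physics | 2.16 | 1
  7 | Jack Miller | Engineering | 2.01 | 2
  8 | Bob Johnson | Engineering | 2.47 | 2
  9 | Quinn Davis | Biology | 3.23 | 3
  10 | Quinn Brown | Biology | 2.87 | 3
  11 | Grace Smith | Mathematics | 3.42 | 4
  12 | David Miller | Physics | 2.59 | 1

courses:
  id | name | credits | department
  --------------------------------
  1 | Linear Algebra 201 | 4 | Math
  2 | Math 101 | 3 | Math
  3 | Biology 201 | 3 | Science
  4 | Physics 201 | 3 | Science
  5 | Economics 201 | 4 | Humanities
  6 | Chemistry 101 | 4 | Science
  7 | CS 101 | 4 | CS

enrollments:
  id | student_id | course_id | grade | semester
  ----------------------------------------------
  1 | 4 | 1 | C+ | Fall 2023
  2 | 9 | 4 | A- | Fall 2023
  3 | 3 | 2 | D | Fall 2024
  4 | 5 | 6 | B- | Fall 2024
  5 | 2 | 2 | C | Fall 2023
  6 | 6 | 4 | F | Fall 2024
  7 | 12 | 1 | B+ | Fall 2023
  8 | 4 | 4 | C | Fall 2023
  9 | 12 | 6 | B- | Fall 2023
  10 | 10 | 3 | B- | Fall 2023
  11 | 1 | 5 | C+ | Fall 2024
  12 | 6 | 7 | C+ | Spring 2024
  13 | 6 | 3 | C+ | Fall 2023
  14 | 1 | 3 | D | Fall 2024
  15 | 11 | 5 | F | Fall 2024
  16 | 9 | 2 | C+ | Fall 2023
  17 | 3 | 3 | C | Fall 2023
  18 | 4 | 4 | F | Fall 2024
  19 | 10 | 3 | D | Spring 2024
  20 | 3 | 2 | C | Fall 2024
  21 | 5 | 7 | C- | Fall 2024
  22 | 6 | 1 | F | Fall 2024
SELECT student_id, COUNT(*) AS enrollment_count FROM enrollments GROUP BY student_id

Execution result:
student_id | enrollment_count
1 | 2
2 | 1
3 | 3
4 | 3
5 | 2
6 | 4
9 | 2
10 | 2
11 | 1
12 | 2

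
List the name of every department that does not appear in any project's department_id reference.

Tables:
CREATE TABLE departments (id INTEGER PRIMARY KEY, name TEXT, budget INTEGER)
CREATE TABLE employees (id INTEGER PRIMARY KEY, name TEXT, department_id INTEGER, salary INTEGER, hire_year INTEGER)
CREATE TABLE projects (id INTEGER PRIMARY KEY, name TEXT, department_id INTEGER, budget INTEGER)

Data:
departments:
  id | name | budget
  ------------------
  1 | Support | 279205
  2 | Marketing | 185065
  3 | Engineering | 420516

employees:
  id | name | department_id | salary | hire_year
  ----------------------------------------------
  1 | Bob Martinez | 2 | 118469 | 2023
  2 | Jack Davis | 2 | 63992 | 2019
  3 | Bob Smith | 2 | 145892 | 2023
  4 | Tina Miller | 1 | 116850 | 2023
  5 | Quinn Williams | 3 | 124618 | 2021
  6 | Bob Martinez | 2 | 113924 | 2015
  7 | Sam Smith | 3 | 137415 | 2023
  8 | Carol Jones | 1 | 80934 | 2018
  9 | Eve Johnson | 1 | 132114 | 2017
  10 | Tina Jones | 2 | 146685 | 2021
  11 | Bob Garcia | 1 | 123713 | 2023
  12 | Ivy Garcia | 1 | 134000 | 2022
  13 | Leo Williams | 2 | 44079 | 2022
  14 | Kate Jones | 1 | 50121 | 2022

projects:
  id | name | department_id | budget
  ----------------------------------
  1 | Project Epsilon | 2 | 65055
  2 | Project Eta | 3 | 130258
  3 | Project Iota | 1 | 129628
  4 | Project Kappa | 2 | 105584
SELECT p.name FROM departments p LEFT JOIN projects c ON c.department_id = p.id WHERE c.id IS NULL

Execution result:
(no rows)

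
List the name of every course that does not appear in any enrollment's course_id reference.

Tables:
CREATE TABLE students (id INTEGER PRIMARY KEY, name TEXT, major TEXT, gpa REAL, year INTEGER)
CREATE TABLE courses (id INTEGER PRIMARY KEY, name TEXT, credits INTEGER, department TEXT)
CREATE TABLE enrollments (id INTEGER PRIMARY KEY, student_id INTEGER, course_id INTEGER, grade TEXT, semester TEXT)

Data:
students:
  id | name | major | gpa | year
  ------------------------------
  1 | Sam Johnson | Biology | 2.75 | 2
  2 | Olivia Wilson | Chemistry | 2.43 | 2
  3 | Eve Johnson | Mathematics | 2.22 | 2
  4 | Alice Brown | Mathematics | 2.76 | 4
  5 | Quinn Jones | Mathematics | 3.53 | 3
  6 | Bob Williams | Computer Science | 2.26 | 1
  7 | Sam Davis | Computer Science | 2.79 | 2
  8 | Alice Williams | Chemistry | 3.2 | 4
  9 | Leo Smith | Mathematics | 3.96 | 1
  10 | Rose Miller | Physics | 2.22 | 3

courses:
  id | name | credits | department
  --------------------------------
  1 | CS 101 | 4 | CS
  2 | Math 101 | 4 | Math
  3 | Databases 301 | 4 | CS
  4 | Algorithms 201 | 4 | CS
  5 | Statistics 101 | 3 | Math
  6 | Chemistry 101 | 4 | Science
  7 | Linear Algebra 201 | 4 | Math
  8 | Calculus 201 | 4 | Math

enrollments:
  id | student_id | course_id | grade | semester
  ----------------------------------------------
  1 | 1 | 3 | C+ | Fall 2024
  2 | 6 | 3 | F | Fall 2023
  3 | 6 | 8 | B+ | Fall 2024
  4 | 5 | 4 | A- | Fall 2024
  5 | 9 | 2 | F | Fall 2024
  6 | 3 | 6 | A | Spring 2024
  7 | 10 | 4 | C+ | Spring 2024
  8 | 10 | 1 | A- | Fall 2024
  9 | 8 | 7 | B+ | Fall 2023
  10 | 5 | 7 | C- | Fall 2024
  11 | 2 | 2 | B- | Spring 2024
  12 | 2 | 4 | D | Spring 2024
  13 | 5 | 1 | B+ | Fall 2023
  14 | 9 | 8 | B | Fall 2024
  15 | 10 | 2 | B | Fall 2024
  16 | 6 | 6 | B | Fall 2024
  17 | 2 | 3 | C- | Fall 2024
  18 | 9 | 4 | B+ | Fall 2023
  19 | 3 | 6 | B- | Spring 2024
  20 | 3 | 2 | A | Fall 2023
SELECT p.name FROM courses p LEFT JOIN enrollments c ON c.course_id = p.id WHERE c.id IS NULL

Execution result:
Statistics 101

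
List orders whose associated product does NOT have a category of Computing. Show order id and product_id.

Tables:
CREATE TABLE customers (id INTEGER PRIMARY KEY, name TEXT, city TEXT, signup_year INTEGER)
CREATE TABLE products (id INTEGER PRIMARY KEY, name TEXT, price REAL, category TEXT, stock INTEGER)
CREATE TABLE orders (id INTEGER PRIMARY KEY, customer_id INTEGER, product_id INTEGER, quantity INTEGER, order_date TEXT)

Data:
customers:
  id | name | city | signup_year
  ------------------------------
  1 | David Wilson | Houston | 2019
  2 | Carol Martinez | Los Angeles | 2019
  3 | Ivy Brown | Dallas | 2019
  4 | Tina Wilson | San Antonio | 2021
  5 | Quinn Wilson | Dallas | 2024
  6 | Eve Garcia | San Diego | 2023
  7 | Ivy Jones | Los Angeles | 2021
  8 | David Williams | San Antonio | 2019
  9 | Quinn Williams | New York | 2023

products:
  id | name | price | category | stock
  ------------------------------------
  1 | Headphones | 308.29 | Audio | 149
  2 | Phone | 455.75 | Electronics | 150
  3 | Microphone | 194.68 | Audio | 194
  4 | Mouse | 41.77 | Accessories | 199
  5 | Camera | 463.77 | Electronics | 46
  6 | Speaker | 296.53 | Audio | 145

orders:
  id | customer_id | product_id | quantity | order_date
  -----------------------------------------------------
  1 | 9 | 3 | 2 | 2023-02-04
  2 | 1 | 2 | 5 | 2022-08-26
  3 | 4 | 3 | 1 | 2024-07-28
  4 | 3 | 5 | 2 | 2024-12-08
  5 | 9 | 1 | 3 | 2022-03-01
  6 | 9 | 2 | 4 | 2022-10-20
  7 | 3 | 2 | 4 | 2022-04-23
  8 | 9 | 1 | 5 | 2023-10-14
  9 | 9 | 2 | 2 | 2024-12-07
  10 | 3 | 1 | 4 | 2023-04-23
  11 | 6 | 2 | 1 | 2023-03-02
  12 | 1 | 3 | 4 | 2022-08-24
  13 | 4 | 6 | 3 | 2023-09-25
SELECT id, product_id FROM orders WHERE product_id NOT IN (SELECT id FROM products WHERE category = 'Computing')

Execution result:
id | product_id
1 | 3
2 | 2
3 | 3
4 | 5
5 | 1
6 | 2
7 | 2
8 | 1
9 | 2
10 | 1
11 | 2
12 | 3
13 | 6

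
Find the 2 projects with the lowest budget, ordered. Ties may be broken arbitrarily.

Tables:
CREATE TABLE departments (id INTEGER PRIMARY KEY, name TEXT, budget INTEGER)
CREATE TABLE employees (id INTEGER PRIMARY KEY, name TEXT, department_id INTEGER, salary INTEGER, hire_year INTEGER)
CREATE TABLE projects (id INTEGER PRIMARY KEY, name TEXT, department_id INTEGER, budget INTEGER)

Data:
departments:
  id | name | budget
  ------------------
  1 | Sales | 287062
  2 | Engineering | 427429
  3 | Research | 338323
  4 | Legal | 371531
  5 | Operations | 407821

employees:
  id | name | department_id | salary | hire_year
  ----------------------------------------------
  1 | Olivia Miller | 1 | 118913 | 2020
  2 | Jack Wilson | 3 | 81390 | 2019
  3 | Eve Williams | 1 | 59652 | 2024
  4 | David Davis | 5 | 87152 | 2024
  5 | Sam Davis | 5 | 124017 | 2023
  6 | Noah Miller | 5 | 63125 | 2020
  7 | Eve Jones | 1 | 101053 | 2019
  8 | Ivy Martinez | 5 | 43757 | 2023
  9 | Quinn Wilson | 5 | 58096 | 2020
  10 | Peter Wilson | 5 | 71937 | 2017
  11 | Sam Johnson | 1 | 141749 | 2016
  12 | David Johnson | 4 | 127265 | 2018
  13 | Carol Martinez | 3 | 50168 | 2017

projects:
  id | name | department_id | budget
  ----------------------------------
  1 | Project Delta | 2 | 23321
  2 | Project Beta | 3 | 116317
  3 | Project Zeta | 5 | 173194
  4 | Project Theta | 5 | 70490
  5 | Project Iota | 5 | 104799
SELECT name, budget FROM projects ORDER BY budget ASC LIMIT 2

Execution result:
name | budget
Project Delta | 23321
Project Theta | 70490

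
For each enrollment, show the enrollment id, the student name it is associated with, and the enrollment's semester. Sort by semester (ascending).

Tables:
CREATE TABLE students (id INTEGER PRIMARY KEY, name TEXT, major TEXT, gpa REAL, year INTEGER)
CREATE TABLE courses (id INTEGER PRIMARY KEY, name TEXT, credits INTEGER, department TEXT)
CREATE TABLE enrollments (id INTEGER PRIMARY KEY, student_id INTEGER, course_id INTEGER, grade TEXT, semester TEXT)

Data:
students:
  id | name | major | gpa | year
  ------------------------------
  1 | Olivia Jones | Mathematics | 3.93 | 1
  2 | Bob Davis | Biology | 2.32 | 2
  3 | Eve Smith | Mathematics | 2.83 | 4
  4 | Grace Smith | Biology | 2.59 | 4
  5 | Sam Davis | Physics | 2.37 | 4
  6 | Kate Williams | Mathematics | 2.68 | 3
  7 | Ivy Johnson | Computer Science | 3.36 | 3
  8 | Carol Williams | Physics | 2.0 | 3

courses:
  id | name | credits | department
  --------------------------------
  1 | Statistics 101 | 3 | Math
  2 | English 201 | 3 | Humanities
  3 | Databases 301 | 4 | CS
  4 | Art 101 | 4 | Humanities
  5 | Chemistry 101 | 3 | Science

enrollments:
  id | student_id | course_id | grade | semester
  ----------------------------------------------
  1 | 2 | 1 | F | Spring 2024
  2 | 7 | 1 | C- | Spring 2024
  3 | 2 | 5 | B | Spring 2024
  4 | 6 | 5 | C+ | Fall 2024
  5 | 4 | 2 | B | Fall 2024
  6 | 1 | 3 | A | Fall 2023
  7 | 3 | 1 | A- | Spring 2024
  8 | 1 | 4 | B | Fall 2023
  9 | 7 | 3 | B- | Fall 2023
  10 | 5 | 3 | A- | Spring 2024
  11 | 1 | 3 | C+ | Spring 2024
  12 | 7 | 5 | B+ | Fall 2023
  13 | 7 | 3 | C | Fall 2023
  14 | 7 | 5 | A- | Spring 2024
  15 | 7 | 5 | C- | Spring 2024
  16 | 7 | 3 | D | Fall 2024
SELECT c.id, p.name AS student, c.semester FROM enrollments c JOIN students p ON c.student_id = p.id ORDER BY c.semester ASC

Execution result:
id | student | semester
6 | Olivia Jones | Fall 2023
8 | Olivia Jones | Fall 2023
9 | Ivy Johnson | Fall 2023
12 | Ivy Johnson | Fall 2023
13 | Ivy Johnson | Fall 2023
4 | Kate Williams | Fall 2024
5 | Grace Smith | Fall 2024
16 | Ivy Johnson | Fall 2024
1 | Bob Davis | Spring 2024
2 | Ivy Johnson | Spring 2024
3 | Bob Davis | Spring 2024
7 | Eve Smith | Spring 2024
10 | Sam Davis | Spring 2024
11 | Olivia Jones | Spring 2024
14 | Ivy Johnson | Spring 2024
15 | Ivy Johnson | Spring 2024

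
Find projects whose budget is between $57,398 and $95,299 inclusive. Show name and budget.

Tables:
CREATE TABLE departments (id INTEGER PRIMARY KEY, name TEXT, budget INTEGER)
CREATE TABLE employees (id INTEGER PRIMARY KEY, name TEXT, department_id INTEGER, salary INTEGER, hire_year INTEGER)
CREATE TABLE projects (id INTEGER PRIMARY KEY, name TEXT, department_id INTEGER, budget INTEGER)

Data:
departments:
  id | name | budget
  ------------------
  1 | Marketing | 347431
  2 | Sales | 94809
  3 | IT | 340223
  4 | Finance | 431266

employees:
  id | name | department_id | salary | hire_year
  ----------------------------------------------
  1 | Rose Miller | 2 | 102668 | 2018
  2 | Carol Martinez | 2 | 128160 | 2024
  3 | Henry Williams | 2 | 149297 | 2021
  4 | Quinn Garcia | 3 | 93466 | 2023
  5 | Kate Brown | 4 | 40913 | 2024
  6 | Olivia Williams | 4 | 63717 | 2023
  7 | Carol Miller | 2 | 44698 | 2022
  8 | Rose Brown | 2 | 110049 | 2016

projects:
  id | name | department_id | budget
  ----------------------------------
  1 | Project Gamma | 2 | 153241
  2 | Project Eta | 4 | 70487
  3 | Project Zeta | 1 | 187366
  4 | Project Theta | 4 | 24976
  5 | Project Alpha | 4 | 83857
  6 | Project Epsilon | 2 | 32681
SELECT name, budget FROM projects WHERE budget BETWEEN 57398 AND 95299

Execution result:
name | budget
Project Eta | 70487
Project Alpha | 83857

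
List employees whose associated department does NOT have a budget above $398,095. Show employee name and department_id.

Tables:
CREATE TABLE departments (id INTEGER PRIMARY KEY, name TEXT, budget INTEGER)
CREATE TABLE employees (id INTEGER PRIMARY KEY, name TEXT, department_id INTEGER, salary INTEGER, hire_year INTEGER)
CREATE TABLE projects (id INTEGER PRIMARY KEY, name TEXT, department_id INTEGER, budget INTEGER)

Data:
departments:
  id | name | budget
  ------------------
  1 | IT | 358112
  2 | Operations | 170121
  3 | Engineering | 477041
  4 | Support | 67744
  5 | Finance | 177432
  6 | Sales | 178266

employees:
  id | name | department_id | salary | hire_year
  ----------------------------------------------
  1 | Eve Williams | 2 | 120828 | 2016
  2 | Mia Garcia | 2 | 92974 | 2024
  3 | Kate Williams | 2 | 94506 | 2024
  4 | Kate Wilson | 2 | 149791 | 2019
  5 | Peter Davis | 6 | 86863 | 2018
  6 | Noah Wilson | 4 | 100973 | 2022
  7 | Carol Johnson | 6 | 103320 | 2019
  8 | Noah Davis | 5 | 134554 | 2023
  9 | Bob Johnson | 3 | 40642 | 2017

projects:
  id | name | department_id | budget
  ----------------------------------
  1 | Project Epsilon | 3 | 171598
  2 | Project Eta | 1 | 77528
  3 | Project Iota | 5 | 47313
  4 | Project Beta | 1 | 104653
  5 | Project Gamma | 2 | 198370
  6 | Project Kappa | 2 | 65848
SELECT name, department_id FROM employees WHERE department_id NOT IN (SELECT id FROM departments WHERE budget > 398095)

Execution result:
name | department_id
Eve Williams | 2
Mia Garcia | 2
Kate Williams | 2
Kate Wilson | 2
Peter Davis | 6
Noah Wilson | 4
Carol Johnson | 6
Noah Davis | 5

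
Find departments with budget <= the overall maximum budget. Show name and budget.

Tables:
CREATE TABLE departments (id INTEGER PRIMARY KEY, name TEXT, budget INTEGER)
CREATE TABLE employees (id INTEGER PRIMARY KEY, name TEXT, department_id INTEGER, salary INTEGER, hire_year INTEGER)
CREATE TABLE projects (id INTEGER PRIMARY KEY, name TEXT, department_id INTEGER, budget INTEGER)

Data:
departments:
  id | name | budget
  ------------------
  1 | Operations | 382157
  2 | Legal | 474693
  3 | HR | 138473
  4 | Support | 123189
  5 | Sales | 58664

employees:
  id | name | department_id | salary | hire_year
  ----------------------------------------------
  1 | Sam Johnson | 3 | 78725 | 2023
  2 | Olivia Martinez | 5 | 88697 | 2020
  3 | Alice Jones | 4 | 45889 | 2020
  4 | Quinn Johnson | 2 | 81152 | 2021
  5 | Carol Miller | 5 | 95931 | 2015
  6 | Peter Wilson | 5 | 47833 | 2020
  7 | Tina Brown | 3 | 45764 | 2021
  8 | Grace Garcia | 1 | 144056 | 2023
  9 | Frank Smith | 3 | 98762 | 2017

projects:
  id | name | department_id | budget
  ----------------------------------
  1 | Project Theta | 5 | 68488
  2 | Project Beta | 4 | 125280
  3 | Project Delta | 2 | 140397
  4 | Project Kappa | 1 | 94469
SELECT name, budget FROM departments WHERE budget <= (SELECT MAX(budget) FROM departments)

Execution result:
name | budget
Operations | 382157
Legal | 474693
HR | 138473
Support | 123189
Sales | 58664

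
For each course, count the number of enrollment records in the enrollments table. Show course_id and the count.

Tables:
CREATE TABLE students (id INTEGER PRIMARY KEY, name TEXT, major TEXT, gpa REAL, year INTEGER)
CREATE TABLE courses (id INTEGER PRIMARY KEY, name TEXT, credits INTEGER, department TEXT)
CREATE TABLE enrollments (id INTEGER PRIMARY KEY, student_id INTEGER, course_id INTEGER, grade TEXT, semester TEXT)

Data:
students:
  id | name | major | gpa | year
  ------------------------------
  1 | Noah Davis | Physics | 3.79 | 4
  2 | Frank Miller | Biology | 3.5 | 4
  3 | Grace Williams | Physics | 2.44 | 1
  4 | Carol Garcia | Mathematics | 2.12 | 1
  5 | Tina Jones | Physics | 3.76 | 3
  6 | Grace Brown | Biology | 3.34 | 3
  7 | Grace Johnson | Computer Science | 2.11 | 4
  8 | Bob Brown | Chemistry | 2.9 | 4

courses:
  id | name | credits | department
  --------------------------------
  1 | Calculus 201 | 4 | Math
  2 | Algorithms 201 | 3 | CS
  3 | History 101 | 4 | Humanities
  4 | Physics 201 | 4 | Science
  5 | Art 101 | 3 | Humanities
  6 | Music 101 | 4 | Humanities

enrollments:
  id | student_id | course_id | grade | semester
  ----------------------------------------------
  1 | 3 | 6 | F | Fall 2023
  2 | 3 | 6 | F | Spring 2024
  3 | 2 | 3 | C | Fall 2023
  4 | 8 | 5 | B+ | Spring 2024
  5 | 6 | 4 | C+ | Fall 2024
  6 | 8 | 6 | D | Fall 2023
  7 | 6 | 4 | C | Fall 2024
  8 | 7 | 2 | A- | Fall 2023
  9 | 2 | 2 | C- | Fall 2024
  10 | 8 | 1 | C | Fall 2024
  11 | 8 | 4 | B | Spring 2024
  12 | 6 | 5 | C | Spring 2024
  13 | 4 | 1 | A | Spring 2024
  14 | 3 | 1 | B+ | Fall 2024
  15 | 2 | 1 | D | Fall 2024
SELECT course_id, COUNT(*) AS enrollment_count FROM enrollments GROUP BY course_id

Execution result:
course_id | enrollment_count
1 | 4
2 | 2
3 | 1
4 | 3
5 | 2
6 | 3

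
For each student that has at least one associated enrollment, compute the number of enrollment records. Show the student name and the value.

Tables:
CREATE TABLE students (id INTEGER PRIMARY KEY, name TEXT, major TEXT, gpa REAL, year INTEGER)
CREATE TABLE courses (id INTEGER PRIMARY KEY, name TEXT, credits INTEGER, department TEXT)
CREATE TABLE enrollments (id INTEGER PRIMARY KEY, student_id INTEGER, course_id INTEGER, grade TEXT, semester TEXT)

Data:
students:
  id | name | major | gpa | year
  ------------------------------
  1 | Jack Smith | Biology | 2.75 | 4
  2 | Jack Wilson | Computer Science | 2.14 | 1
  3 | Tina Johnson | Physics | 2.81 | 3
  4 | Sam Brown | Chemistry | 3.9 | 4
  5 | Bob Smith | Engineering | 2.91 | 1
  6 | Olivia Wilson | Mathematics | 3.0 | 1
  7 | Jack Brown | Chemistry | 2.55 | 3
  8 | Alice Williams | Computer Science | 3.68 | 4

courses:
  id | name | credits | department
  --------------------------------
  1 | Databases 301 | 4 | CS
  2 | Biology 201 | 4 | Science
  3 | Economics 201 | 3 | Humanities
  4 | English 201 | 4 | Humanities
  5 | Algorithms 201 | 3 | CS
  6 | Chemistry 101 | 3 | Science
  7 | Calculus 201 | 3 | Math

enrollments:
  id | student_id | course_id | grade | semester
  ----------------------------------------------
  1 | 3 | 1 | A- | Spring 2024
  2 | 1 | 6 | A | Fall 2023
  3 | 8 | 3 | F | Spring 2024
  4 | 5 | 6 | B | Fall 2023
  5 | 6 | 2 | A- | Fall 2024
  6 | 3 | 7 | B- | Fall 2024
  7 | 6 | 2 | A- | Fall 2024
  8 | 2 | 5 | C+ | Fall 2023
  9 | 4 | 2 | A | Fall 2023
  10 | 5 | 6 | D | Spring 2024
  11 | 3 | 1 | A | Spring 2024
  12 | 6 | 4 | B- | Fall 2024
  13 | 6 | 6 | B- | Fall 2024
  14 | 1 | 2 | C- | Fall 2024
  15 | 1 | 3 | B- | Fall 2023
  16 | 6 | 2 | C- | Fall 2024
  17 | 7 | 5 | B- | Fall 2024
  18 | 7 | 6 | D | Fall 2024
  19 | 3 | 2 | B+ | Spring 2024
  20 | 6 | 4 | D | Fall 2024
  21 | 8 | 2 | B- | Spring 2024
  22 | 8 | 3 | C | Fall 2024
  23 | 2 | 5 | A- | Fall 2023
SELECT p.name, COUNT(*) AS n FROM enrollments c JOIN students p ON c.student_id = p.id GROUP BY p.id, p.name

Execution result:
name | n
Jack Smith | 3
Jack Wilson | 2
Tina Johnson | 4
Sam Brown | 1
Bob Smith | 2
Olivia Wilson | 6
Jack Brown | 2
Alice Williams | 3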